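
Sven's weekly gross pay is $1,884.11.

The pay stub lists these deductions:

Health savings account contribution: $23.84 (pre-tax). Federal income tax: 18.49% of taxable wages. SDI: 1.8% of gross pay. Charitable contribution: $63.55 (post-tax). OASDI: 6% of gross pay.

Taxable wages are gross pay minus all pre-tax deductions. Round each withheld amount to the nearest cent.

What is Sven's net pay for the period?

$1,305.80

Health savings account contribution: $23.84
Taxable wages = $1,884.11 − $23.84 = $1,860.27
Federal income tax: $1,860.27 × 0.1849 = $343.96
SDI: $1,884.11 × 0.018 = $33.91
OASDI: $1,884.11 × 0.06 = $113.05
Charitable contribution: $63.55
Total deductions = $23.84 + $343.96 + $33.91 + $113.05 + $63.55 = $578.31
Net pay = $1,884.11 − $578.31 = $1,305.80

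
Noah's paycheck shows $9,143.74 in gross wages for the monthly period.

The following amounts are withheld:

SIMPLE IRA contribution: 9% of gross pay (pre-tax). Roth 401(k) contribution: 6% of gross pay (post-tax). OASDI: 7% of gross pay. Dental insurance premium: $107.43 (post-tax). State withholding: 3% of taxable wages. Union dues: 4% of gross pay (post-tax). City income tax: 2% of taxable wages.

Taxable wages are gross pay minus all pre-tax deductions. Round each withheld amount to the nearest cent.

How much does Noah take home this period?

SIMPLE IRA contribution: $9,143.74 × 0.09 = $822.94
Taxable wages = $9,143.74 − $822.94 = $8,320.80
State withholding: $8,320.80 × 0.03 = $249.62
City income tax: $8,320.80 × 0.02 = $166.42
OASDI: $9,143.74 × 0.07 = $640.06
Dental insurance premium: $107.43
Union dues: $9,143.74 × 0.04 = $365.75
Roth 401(k) contribution: $9,143.74 × 0.06 = $548.62
Total deductions = $822.94 + $249.62 + $166.42 + $640.06 + $107.43 + $365.75 + $548.62 = $2,900.84
Net pay = $9,143.74 − $2,900.84 = $6,242.90

$6,242.90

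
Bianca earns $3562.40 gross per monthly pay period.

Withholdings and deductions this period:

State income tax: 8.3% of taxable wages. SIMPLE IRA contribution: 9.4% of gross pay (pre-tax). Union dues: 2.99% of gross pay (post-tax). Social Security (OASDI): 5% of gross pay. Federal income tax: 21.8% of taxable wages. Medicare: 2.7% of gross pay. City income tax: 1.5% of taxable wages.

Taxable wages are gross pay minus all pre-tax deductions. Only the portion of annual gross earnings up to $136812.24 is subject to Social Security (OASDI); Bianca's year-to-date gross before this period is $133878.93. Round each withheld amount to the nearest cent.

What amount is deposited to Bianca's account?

SIMPLE IRA contribution: $3562.40 × 0.094 = $334.87
Taxable wages = $3562.40 − $334.87 = $3227.53
City income tax: $3227.53 × 0.015 = $48.41
Federal income tax: $3227.53 × 0.218 = $703.60
State income tax: $3227.53 × 0.083 = $267.88
Social Security (OASDI): only $136812.24 − $133878.93 = $2933.31 of this check is subject → $2933.31 × 0.05 = $146.67
Medicare: $3562.40 × 0.027 = $96.18
Union dues: $3562.40 × 0.0299 = $106.52
Total deductions = $334.87 + $48.41 + $703.60 + $267.88 + $146.67 + $96.18 + $106.52 = $1704.13
Net pay = $3562.40 − $1704.13 = $1858.27

$1858.27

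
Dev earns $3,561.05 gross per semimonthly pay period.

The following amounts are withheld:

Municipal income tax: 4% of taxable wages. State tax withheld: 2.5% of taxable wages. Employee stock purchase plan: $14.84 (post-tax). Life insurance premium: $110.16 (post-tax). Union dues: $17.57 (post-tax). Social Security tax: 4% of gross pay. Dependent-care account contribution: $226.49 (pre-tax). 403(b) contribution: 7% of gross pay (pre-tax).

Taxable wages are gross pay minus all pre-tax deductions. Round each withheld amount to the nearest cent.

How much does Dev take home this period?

$2,599.74

Dependent-care account contribution: $226.49
403(b) contribution: $3,561.05 × 0.07 = $249.27
Pre-tax total = $226.49 + $249.27 = $475.76
Taxable wages = $3,561.05 − $475.76 = $3,085.29
State tax withheld: $3,085.29 × 0.025 = $77.13
Municipal income tax: $3,085.29 × 0.04 = $123.41
Social Security tax: $3,561.05 × 0.04 = $142.44
Employee stock purchase plan: $14.84
Life insurance premium: $110.16
Union dues: $17.57
Total deductions = $226.49 + $249.27 + $77.13 + $123.41 + $142.44 + $14.84 + $110.16 + $17.57 = $961.31
Net pay = $3,561.05 − $961.31 = $2,599.74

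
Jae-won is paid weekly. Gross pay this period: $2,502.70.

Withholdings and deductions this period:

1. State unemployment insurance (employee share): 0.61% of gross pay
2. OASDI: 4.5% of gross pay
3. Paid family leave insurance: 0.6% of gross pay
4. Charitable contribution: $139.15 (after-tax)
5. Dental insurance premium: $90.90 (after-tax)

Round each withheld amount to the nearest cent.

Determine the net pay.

OASDI: $2,502.70 × 0.045 = $112.62
Paid family leave insurance: $2,502.70 × 0.006 = $15.02
State unemployment insurance (employee share): $2,502.70 × 0.0061 = $15.27
Charitable contribution: $139.15
Dental insurance premium: $90.90
Total deductions = $112.62 + $15.02 + $15.27 + $139.15 + $90.90 = $372.96
Net pay = $2,502.70 − $372.96 = $2,129.74

$2,129.74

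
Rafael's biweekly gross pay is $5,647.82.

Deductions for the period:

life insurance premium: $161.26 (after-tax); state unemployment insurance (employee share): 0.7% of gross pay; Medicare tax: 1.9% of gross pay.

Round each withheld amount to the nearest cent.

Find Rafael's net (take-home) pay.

$5,339.72

Medicare tax: $5,647.82 × 0.019 = $107.31
State unemployment insurance (employee share): $5,647.82 × 0.007 = $39.53
Life insurance premium: $161.26
Total deductions = $107.31 + $39.53 + $161.26 = $308.10
Net pay = $5,647.82 − $308.10 = $5,339.72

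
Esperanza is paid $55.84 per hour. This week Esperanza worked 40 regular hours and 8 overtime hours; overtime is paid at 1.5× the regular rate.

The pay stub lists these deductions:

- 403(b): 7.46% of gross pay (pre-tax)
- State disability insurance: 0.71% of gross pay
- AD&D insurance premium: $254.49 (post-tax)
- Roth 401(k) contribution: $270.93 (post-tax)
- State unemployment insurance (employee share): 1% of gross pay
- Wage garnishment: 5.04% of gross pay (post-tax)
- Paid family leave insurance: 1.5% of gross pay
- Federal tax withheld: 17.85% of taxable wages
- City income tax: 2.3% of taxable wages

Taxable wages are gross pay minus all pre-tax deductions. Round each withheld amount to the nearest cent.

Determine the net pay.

$1,380.64

Regular pay: 40 × $55.84 = $2,233.60
Overtime pay: 8 × $55.84 × 1.5 = $670.08
Gross pay = $2,233.60 + $670.08 = $2,903.68
403(b): $2,903.68 × 0.0746 = $216.61
Taxable wages = $2,903.68 − $216.61 = $2,687.07
Federal tax withheld: $2,687.07 × 0.1785 = $479.64
City income tax: $2,687.07 × 0.023 = $61.80
State disability insurance: $2,903.68 × 0.0071 = $20.62
State unemployment insurance (employee share): $2,903.68 × 0.01 = $29.04
Paid family leave insurance: $2,903.68 × 0.015 = $43.56
Wage garnishment: $2,903.68 × 0.0504 = $146.35
AD&D insurance premium: $254.49
Roth 401(k) contribution: $270.93
Total deductions = $216.61 + $479.64 + $61.80 + $20.62 + $29.04 + $43.56 + $146.35 + $254.49 + $270.93 = $1,523.04
Net pay = $2,903.68 − $1,523.04 = $1,380.64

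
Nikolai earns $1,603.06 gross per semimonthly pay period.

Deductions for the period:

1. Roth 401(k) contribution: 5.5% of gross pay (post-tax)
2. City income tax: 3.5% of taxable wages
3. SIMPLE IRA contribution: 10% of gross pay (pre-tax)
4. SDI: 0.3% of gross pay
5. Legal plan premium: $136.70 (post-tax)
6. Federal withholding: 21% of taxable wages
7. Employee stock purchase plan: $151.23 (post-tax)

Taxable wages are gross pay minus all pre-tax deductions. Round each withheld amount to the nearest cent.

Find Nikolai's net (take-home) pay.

SIMPLE IRA contribution: $1,603.06 × 0.1 = $160.31
Taxable wages = $1,603.06 − $160.31 = $1,442.75
Federal withholding: $1,442.75 × 0.21 = $302.98
City income tax: $1,442.75 × 0.035 = $50.50
SDI: $1,603.06 × 0.003 = $4.81
Roth 401(k) contribution: $1,603.06 × 0.055 = $88.17
Employee stock purchase plan: $151.23
Legal plan premium: $136.70
Total deductions = $160.31 + $302.98 + $50.50 + $4.81 + $88.17 + $151.23 + $136.70 = $894.70
Net pay = $1,603.06 − $894.70 = $708.36

$708.36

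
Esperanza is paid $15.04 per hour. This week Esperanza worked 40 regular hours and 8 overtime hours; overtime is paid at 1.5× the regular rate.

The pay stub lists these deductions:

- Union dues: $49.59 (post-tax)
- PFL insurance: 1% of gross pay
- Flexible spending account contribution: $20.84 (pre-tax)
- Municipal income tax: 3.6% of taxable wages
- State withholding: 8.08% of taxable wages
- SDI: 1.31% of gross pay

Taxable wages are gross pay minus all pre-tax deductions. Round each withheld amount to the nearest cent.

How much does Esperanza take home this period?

$604.67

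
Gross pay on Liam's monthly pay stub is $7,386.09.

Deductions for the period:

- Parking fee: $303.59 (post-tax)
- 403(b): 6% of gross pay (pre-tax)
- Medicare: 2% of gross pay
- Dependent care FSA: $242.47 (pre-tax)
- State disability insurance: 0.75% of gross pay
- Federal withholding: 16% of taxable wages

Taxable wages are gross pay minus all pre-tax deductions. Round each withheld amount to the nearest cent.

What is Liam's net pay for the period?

Dependent care FSA: $242.47
403(b): $7,386.09 × 0.06 = $443.17
Pre-tax total = $242.47 + $443.17 = $685.64
Taxable wages = $7,386.09 − $685.64 = $6,700.45
Federal withholding: $6,700.45 × 0.16 = $1,072.07
Medicare: $7,386.09 × 0.02 = $147.72
State disability insurance: $7,386.09 × 0.0075 = $55.40
Parking fee: $303.59
Total deductions = $242.47 + $443.17 + $1,072.07 + $147.72 + $55.40 + $303.59 = $2,264.42
Net pay = $7,386.09 − $2,264.42 = $5,121.67

$5,121.67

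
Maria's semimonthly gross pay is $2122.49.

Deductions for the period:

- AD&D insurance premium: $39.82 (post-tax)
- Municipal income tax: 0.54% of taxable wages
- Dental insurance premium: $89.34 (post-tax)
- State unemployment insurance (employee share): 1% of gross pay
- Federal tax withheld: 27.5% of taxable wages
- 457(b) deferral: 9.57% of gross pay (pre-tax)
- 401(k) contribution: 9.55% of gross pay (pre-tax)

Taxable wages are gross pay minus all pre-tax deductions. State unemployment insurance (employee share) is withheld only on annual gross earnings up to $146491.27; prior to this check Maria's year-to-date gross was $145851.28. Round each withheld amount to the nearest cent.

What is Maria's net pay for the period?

$1099.76

401(k) contribution: $2122.49 × 0.0955 = $202.70
457(b) deferral: $2122.49 × 0.0957 = $203.12
Pre-tax total = $202.70 + $203.12 = $405.82
Taxable wages = $2122.49 − $405.82 = $1716.67
Municipal income tax: $1716.67 × 0.0054 = $9.27
Federal tax withheld: $1716.67 × 0.275 = $472.08
State unemployment insurance (employee share): only $146491.27 − $145851.28 = $639.99 of this check is subject → $639.99 × 0.01 = $6.40
AD&D insurance premium: $39.82
Dental insurance premium: $89.34
Total deductions = $202.70 + $203.12 + $9.27 + $472.08 + $6.40 + $39.82 + $89.34 = $1022.73
Net pay = $2122.49 − $1022.73 = $1099.76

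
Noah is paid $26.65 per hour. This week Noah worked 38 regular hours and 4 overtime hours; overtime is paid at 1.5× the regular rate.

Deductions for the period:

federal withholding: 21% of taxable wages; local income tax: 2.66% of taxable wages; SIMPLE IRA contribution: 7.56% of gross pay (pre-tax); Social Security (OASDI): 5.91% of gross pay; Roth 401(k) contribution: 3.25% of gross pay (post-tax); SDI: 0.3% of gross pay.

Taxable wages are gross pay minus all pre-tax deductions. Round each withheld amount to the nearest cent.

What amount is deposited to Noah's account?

$716.56

Regular pay: 38 × $26.65 = $1,012.70
Overtime pay: 4 × $26.65 × 1.5 = $159.90
Gross pay = $1,012.70 + $159.90 = $1,172.60
SIMPLE IRA contribution: $1,172.60 × 0.0756 = $88.65
Taxable wages = $1,172.60 − $88.65 = $1,083.95
Federal withholding: $1,083.95 × 0.21 = $227.63
Local income tax: $1,083.95 × 0.0266 = $28.83
Social Security (OASDI): $1,172.60 × 0.0591 = $69.30
SDI: $1,172.60 × 0.003 = $3.52
Roth 401(k) contribution: $1,172.60 × 0.0325 = $38.11
Total deductions = $88.65 + $227.63 + $28.83 + $69.30 + $3.52 + $38.11 = $456.04
Net pay = $1,172.60 − $456.04 = $716.56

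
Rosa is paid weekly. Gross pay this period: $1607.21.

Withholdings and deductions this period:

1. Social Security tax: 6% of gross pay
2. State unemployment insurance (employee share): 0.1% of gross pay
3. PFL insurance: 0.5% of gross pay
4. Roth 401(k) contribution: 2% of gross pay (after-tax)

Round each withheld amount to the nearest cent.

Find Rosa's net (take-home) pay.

$1468.99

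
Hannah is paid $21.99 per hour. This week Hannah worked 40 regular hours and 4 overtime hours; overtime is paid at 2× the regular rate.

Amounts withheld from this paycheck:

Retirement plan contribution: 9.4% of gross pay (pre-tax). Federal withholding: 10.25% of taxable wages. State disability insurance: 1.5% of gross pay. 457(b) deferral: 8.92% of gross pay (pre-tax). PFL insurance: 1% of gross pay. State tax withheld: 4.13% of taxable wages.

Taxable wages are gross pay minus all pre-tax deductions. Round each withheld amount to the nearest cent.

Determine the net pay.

$711.78

Regular pay: 40 × $21.99 = $879.60
Overtime pay: 4 × $21.99 × 2 = $175.92
Gross pay = $879.60 + $175.92 = $1,055.52
Retirement plan contribution: $1,055.52 × 0.094 = $99.22
457(b) deferral: $1,055.52 × 0.0892 = $94.15
Pre-tax total = $99.22 + $94.15 = $193.37
Taxable wages = $1,055.52 − $193.37 = $862.15
Federal withholding: $862.15 × 0.1025 = $88.37
State tax withheld: $862.15 × 0.0413 = $35.61
State disability insurance: $1,055.52 × 0.015 = $15.83
PFL insurance: $1,055.52 × 0.01 = $10.56
Total deductions = $99.22 + $94.15 + $88.37 + $35.61 + $15.83 + $10.56 = $343.74
Net pay = $1,055.52 − $343.74 = $711.78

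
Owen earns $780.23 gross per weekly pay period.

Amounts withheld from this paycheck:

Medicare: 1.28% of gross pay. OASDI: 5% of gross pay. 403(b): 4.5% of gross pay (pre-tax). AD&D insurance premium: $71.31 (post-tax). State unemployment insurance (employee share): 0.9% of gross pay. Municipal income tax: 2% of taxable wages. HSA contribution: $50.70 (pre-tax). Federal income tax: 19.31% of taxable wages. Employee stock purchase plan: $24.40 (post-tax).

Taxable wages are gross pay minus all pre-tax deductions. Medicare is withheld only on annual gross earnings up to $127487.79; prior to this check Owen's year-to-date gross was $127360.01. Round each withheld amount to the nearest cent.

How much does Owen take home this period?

$403.06

HSA contribution: $50.70
403(b): $780.23 × 0.045 = $35.11
Pre-tax total = $50.70 + $35.11 = $85.81
Taxable wages = $780.23 − $85.81 = $694.42
Municipal income tax: $694.42 × 0.02 = $13.89
Federal income tax: $694.42 × 0.1931 = $134.09
OASDI: $780.23 × 0.05 = $39.01
State unemployment insurance (employee share): $780.23 × 0.009 = $7.02
Medicare: only $127487.79 − $127360.01 = $127.78 of this check is subject → $127.78 × 0.0128 = $1.64
AD&D insurance premium: $71.31
Employee stock purchase plan: $24.40
Total deductions = $50.70 + $35.11 + $13.89 + $134.09 + $39.01 + $7.02 + $1.64 + $71.31 + $24.40 = $377.17
Net pay = $780.23 − $377.17 = $403.06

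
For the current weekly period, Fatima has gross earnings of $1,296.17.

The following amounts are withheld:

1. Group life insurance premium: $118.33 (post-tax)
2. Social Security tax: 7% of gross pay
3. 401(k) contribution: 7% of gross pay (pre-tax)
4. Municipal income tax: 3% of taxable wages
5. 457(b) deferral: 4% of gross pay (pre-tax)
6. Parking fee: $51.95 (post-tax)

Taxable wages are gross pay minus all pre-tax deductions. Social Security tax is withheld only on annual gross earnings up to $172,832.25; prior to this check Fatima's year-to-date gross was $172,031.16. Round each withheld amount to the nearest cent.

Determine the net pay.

401(k) contribution: $1,296.17 × 0.07 = $90.73
457(b) deferral: $1,296.17 × 0.04 = $51.85
Pre-tax total = $90.73 + $51.85 = $142.58
Taxable wages = $1,296.17 − $142.58 = $1,153.59
Municipal income tax: $1,153.59 × 0.03 = $34.61
Social Security tax: only $172,832.25 − $172,031.16 = $801.09 of this check is subject → $801.09 × 0.07 = $56.08
Group life insurance premium: $118.33
Parking fee: $51.95
Total deductions = $90.73 + $51.85 + $34.61 + $56.08 + $118.33 + $51.95 = $403.55
Net pay = $1,296.17 − $403.55 = $892.62

$892.62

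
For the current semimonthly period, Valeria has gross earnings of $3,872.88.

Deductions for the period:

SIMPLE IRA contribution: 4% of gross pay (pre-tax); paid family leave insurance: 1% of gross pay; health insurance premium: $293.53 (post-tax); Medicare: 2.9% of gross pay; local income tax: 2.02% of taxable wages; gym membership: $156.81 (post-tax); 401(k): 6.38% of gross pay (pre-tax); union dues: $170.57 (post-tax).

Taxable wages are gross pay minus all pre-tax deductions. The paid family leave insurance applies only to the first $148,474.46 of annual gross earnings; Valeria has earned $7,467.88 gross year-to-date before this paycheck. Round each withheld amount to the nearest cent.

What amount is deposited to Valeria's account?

$2,628.81

401(k): $3,872.88 × 0.0638 = $247.09
SIMPLE IRA contribution: $3,872.88 × 0.04 = $154.92
Pre-tax total = $247.09 + $154.92 = $402.01
Taxable wages = $3,872.88 − $402.01 = $3,470.87
Local income tax: $3,470.87 × 0.0202 = $70.11
Medicare: $3,872.88 × 0.029 = $112.31
Paid family leave insurance: cap not yet reached, full $3,872.88 is subject → $3,872.88 × 0.01 = $38.73
Health insurance premium: $293.53
Union dues: $170.57
Gym membership: $156.81
Total deductions = $247.09 + $154.92 + $70.11 + $112.31 + $38.73 + $293.53 + $170.57 + $156.81 = $1,244.07
Net pay = $3,872.88 − $1,244.07 = $2,628.81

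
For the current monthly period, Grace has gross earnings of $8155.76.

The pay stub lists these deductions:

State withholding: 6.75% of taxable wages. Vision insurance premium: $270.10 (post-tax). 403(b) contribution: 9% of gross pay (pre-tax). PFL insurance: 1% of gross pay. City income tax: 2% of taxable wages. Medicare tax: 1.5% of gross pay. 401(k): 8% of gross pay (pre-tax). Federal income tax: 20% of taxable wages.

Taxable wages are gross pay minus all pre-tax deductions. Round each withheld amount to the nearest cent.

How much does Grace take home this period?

$4349.10

401(k): $8155.76 × 0.08 = $652.46
403(b) contribution: $8155.76 × 0.09 = $734.02
Pre-tax total = $652.46 + $734.02 = $1386.48
Taxable wages = $8155.76 − $1386.48 = $6769.28
City income tax: $6769.28 × 0.02 = $135.39
State withholding: $6769.28 × 0.0675 = $456.93
Federal income tax: $6769.28 × 0.2 = $1353.86
PFL insurance: $8155.76 × 0.01 = $81.56
Medicare tax: $8155.76 × 0.015 = $122.34
Vision insurance premium: $270.10
Total deductions = $652.46 + $734.02 + $135.39 + $456.93 + $1353.86 + $81.56 + $122.34 + $270.10 = $3806.66
Net pay = $8155.76 − $3806.66 = $4349.10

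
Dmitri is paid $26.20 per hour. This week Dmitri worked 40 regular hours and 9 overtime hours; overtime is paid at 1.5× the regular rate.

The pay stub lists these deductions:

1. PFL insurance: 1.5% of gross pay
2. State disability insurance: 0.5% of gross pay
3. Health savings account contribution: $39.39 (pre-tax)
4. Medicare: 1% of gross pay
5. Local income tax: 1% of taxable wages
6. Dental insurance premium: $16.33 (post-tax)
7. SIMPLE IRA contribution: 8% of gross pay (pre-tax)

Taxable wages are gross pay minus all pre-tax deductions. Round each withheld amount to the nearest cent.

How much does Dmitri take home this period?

Regular pay: 40 × $26.20 = $1,048.00
Overtime pay: 9 × $26.20 × 1.5 = $353.70
Gross pay = $1,048.00 + $353.70 = $1,401.70
Health savings account contribution: $39.39
SIMPLE IRA contribution: $1,401.70 × 0.08 = $112.14
Pre-tax total = $39.39 + $112.14 = $151.53
Taxable wages = $1,401.70 − $151.53 = $1,250.17
Local income tax: $1,250.17 × 0.01 = $12.50
PFL insurance: $1,401.70 × 0.015 = $21.03
State disability insurance: $1,401.70 × 0.005 = $7.01
Medicare: $1,401.70 × 0.01 = $14.02
Dental insurance premium: $16.33
Total deductions = $39.39 + $112.14 + $12.50 + $21.03 + $7.01 + $14.02 + $16.33 = $222.42
Net pay = $1,401.70 − $222.42 = $1,179.28

$1,179.28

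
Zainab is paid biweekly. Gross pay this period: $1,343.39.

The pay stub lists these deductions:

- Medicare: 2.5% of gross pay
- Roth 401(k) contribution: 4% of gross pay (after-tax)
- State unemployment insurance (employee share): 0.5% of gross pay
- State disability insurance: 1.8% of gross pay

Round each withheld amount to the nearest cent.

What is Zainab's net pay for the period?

$1,225.17

Medicare: $1,343.39 × 0.025 = $33.58
State disability insurance: $1,343.39 × 0.018 = $24.18
State unemployment insurance (employee share): $1,343.39 × 0.005 = $6.72
Roth 401(k) contribution: $1,343.39 × 0.04 = $53.74
Total deductions = $33.58 + $24.18 + $6.72 + $53.74 = $118.22
Net pay = $1,343.39 − $118.22 = $1,225.17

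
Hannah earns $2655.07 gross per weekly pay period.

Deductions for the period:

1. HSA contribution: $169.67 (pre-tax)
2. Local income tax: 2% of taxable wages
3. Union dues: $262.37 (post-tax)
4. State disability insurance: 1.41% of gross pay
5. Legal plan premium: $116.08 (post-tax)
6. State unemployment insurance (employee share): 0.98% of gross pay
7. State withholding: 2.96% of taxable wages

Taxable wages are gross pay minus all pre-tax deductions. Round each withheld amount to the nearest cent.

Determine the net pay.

HSA contribution: $169.67
Taxable wages = $2655.07 − $169.67 = $2485.40
Local income tax: $2485.40 × 0.02 = $49.71
State withholding: $2485.40 × 0.0296 = $73.57
State unemployment insurance (employee share): $2655.07 × 0.0098 = $26.02
State disability insurance: $2655.07 × 0.0141 = $37.44
Union dues: $262.37
Legal plan premium: $116.08
Total deductions = $169.67 + $49.71 + $73.57 + $26.02 + $37.44 + $262.37 + $116.08 = $734.86
Net pay = $2655.07 − $734.86 = $1920.21

$1920.21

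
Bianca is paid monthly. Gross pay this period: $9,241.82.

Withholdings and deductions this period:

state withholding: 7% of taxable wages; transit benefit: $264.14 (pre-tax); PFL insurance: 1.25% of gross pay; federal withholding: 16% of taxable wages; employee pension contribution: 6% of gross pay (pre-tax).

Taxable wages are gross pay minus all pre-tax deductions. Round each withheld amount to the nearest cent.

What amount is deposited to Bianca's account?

$6,370.32

Transit benefit: $264.14
Employee pension contribution: $9,241.82 × 0.06 = $554.51
Pre-tax total = $264.14 + $554.51 = $818.65
Taxable wages = $9,241.82 − $818.65 = $8,423.17
Federal withholding: $8,423.17 × 0.16 = $1,347.71
State withholding: $8,423.17 × 0.07 = $589.62
PFL insurance: $9,241.82 × 0.0125 = $115.52
Total deductions = $264.14 + $554.51 + $1,347.71 + $589.62 + $115.52 = $2,871.50
Net pay = $9,241.82 − $2,871.50 = $6,370.32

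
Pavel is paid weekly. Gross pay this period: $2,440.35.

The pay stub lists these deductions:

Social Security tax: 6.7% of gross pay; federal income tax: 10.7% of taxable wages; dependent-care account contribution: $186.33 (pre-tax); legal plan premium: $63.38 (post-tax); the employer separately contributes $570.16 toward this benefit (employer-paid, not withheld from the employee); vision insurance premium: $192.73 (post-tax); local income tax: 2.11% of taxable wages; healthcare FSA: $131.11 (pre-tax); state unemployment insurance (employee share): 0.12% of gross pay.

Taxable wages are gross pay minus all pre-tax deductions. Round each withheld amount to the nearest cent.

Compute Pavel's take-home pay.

$1,428.43

Healthcare FSA: $131.11
Dependent-care account contribution: $186.33
Pre-tax total = $131.11 + $186.33 = $317.44
Taxable wages = $2,440.35 − $317.44 = $2,122.91
Local income tax: $2,122.91 × 0.0211 = $44.79
Federal income tax: $2,122.91 × 0.107 = $227.15
Social Security tax: $2,440.35 × 0.067 = $163.50
State unemployment insurance (employee share): $2,440.35 × 0.0012 = $2.93
Vision insurance premium: $192.73
Legal plan premium: $63.38
(Employer's $570.16 toward legal plan premium is not withheld from the employee.)
Total deductions = $131.11 + $186.33 + $44.79 + $227.15 + $163.50 + $2.93 + $192.73 + $63.38 = $1,011.92
Net pay = $2,440.35 − $1,011.92 = $1,428.43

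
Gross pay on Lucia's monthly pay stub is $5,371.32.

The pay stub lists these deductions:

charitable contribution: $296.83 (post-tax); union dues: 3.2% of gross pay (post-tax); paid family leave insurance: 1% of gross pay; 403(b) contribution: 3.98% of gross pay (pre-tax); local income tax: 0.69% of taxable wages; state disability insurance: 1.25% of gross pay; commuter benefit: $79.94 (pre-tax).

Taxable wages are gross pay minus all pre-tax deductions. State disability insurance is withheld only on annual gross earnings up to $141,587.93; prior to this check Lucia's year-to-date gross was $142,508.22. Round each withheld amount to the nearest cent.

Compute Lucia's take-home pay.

$4,520.14

403(b) contribution: $5,371.32 × 0.0398 = $213.78
Commuter benefit: $79.94
Pre-tax total = $213.78 + $79.94 = $293.72
Taxable wages = $5,371.32 − $293.72 = $5,077.60
Local income tax: $5,077.60 × 0.0069 = $35.04
State disability insurance: annual cap $141,587.93 already reached (YTD $142,508.22), so $0.00
Paid family leave insurance: $5,371.32 × 0.01 = $53.71
Union dues: $5,371.32 × 0.032 = $171.88
Charitable contribution: $296.83
Total deductions = $213.78 + $79.94 + $35.04 + $0.00 + $53.71 + $171.88 + $296.83 = $851.18
Net pay = $5,371.32 − $851.18 = $4,520.14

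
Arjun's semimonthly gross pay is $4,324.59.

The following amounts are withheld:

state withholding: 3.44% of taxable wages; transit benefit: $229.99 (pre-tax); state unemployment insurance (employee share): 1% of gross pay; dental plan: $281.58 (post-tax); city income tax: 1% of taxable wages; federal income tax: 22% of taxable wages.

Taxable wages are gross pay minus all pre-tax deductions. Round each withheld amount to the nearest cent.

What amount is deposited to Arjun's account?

Transit benefit: $229.99
Taxable wages = $4,324.59 − $229.99 = $4,094.60
Federal income tax: $4,094.60 × 0.22 = $900.81
City income tax: $4,094.60 × 0.01 = $40.95
State withholding: $4,094.60 × 0.0344 = $140.85
State unemployment insurance (employee share): $4,324.59 × 0.01 = $43.25
Dental plan: $281.58
Total deductions = $229.99 + $900.81 + $40.95 + $140.85 + $43.25 + $281.58 = $1,637.43
Net pay = $4,324.59 − $1,637.43 = $2,687.16

$2,687.16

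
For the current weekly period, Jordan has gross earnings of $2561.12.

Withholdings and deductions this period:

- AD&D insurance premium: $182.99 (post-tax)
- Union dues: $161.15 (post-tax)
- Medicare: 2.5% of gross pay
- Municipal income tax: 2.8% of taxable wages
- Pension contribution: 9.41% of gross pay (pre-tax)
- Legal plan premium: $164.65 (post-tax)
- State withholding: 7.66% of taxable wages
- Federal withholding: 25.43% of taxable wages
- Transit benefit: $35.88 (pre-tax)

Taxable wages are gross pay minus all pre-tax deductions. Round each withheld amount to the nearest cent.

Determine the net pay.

$891.61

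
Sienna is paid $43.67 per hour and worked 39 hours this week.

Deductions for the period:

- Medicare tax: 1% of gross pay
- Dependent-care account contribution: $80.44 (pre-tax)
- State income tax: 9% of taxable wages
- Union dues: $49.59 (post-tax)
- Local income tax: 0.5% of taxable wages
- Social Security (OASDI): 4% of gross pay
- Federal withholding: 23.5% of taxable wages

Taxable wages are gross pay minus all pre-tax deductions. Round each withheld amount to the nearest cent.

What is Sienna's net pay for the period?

$952.46

Gross pay: 39 × $43.67 = $1,703.13
Dependent-care account contribution: $80.44
Taxable wages = $1,703.13 − $80.44 = $1,622.69
State income tax: $1,622.69 × 0.09 = $146.04
Local income tax: $1,622.69 × 0.005 = $8.11
Federal withholding: $1,622.69 × 0.235 = $381.33
Social Security (OASDI): $1,703.13 × 0.04 = $68.13
Medicare tax: $1,703.13 × 0.01 = $17.03
Union dues: $49.59
Total deductions = $80.44 + $146.04 + $8.11 + $381.33 + $68.13 + $17.03 + $49.59 = $750.67
Net pay = $1,703.13 − $750.67 = $952.46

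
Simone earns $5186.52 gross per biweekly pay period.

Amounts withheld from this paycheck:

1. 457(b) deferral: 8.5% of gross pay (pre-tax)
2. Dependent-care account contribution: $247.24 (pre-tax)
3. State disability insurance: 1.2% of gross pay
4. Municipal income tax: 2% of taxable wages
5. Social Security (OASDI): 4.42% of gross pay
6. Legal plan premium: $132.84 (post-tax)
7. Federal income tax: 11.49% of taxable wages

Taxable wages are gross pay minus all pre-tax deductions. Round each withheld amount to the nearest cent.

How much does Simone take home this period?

457(b) deferral: $5186.52 × 0.085 = $440.85
Dependent-care account contribution: $247.24
Pre-tax total = $440.85 + $247.24 = $688.09
Taxable wages = $5186.52 − $688.09 = $4498.43
Federal income tax: $4498.43 × 0.1149 = $516.87
Municipal income tax: $4498.43 × 0.02 = $89.97
Social Security (OASDI): $5186.52 × 0.0442 = $229.24
State disability insurance: $5186.52 × 0.012 = $62.24
Legal plan premium: $132.84
Total deductions = $440.85 + $247.24 + $516.87 + $89.97 + $229.24 + $62.24 + $132.84 = $1719.25
Net pay = $5186.52 − $1719.25 = $3467.27

$3467.27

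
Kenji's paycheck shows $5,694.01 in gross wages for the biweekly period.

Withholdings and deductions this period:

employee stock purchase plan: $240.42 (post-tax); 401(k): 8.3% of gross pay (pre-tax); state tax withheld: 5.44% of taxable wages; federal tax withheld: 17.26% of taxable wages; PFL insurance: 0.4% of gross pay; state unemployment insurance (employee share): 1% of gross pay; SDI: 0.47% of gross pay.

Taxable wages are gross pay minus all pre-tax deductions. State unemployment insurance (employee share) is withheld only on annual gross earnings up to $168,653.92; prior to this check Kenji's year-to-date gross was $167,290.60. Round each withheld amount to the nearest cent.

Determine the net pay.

401(k): $5,694.01 × 0.083 = $472.60
Taxable wages = $5,694.01 − $472.60 = $5,221.41
Federal tax withheld: $5,221.41 × 0.1726 = $901.22
State tax withheld: $5,221.41 × 0.0544 = $284.04
State unemployment insurance (employee share): only $168,653.92 − $167,290.60 = $1,363.32 of this check is subject → $1,363.32 × 0.01 = $13.63
PFL insurance: $5,694.01 × 0.004 = $22.78
SDI: $5,694.01 × 0.0047 = $26.76
Employee stock purchase plan: $240.42
Total deductions = $472.60 + $901.22 + $284.04 + $13.63 + $22.78 + $26.76 + $240.42 = $1,961.45
Net pay = $5,694.01 − $1,961.45 = $3,732.56

$3,732.56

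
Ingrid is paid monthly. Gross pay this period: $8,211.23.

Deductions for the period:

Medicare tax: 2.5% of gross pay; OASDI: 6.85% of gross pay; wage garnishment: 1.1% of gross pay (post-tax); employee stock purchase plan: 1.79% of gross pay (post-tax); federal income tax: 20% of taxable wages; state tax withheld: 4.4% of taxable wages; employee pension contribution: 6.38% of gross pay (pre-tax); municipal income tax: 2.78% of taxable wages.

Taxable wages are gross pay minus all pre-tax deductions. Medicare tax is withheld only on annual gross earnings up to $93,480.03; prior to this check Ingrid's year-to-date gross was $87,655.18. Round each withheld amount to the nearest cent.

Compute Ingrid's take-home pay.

Employee pension contribution: $8,211.23 × 0.0638 = $523.88
Taxable wages = $8,211.23 − $523.88 = $7,687.35
Municipal income tax: $7,687.35 × 0.0278 = $213.71
Federal income tax: $7,687.35 × 0.2 = $1,537.47
State tax withheld: $7,687.35 × 0.044 = $338.24
OASDI: $8,211.23 × 0.0685 = $562.47
Medicare tax: only $93,480.03 − $87,655.18 = $5,824.85 of this check is subject → $5,824.85 × 0.025 = $145.62
Wage garnishment: $8,211.23 × 0.011 = $90.32
Employee stock purchase plan: $8,211.23 × 0.0179 = $146.98
Total deductions = $523.88 + $213.71 + $1,537.47 + $338.24 + $562.47 + $145.62 + $90.32 + $146.98 = $3,558.69
Net pay = $8,211.23 − $3,558.69 = $4,652.54

$4,652.54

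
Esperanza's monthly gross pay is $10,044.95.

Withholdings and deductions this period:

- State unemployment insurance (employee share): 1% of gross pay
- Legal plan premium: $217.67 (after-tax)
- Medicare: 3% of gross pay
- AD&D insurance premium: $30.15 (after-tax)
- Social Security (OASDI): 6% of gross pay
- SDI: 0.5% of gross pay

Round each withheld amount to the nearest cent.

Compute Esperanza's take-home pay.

$8,742.41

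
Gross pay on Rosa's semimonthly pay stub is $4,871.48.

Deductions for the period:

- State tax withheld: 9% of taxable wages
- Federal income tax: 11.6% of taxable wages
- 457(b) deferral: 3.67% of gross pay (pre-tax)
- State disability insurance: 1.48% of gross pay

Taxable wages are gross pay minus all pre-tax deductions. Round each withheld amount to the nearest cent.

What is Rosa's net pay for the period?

457(b) deferral: $4,871.48 × 0.0367 = $178.78
Taxable wages = $4,871.48 − $178.78 = $4,692.70
Federal income tax: $4,692.70 × 0.116 = $544.35
State tax withheld: $4,692.70 × 0.09 = $422.34
State disability insurance: $4,871.48 × 0.0148 = $72.10
Total deductions = $178.78 + $544.35 + $422.34 + $72.10 = $1,217.57
Net pay = $4,871.48 − $1,217.57 = $3,653.91

$3,653.91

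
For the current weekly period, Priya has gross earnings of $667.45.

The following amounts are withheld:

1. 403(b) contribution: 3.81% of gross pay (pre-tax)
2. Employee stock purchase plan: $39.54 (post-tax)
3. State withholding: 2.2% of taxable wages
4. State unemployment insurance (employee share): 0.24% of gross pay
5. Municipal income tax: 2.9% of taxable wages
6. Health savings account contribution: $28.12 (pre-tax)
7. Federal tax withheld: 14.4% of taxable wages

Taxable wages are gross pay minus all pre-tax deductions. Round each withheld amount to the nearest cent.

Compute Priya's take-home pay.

$453.05

Health savings account contribution: $28.12
403(b) contribution: $667.45 × 0.0381 = $25.43
Pre-tax total = $28.12 + $25.43 = $53.55
Taxable wages = $667.45 − $53.55 = $613.90
Federal tax withheld: $613.90 × 0.144 = $88.40
Municipal income tax: $613.90 × 0.029 = $17.80
State withholding: $613.90 × 0.022 = $13.51
State unemployment insurance (employee share): $667.45 × 0.0024 = $1.60
Employee stock purchase plan: $39.54
Total deductions = $28.12 + $25.43 + $88.40 + $17.80 + $13.51 + $1.60 + $39.54 = $214.40
Net pay = $667.45 − $214.40 = $453.05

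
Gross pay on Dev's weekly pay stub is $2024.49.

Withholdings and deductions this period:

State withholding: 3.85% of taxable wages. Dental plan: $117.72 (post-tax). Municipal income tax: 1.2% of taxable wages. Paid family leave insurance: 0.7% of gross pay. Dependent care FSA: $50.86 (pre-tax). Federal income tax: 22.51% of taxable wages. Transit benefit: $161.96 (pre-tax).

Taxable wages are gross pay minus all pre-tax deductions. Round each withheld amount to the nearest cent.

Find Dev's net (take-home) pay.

$1180.48

Dependent care FSA: $50.86
Transit benefit: $161.96
Pre-tax total = $50.86 + $161.96 = $212.82
Taxable wages = $2024.49 − $212.82 = $1811.67
State withholding: $1811.67 × 0.0385 = $69.75
Federal income tax: $1811.67 × 0.2251 = $407.81
Municipal income tax: $1811.67 × 0.012 = $21.74
Paid family leave insurance: $2024.49 × 0.007 = $14.17
Dental plan: $117.72
Total deductions = $50.86 + $161.96 + $69.75 + $407.81 + $21.74 + $14.17 + $117.72 = $844.01
Net pay = $2024.49 − $844.01 = $1180.48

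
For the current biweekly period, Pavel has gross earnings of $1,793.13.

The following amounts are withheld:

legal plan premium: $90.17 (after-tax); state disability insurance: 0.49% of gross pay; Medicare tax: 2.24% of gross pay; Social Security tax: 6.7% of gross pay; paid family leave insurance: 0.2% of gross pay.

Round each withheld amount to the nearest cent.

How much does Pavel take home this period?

Paid family leave insurance: $1,793.13 × 0.002 = $3.59
Social Security tax: $1,793.13 × 0.067 = $120.14
State disability insurance: $1,793.13 × 0.0049 = $8.79
Medicare tax: $1,793.13 × 0.0224 = $40.17
Legal plan premium: $90.17
Total deductions = $3.59 + $120.14 + $8.79 + $40.17 + $90.17 = $262.86
Net pay = $1,793.13 − $262.86 = $1,530.27

$1,530.27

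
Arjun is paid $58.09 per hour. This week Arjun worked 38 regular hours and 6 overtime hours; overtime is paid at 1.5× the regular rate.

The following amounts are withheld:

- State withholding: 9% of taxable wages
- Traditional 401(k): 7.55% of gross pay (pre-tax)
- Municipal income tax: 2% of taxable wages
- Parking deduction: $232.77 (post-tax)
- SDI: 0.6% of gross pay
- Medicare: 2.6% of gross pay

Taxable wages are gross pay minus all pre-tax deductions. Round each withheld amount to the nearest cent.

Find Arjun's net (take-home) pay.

Regular pay: 38 × $58.09 = $2,207.42
Overtime pay: 6 × $58.09 × 1.5 = $522.81
Gross pay = $2,207.42 + $522.81 = $2,730.23
Traditional 401(k): $2,730.23 × 0.0755 = $206.13
Taxable wages = $2,730.23 − $206.13 = $2,524.10
State withholding: $2,524.10 × 0.09 = $227.17
Municipal income tax: $2,524.10 × 0.02 = $50.48
SDI: $2,730.23 × 0.006 = $16.38
Medicare: $2,730.23 × 0.026 = $70.99
Parking deduction: $232.77
Total deductions = $206.13 + $227.17 + $50.48 + $16.38 + $70.99 + $232.77 = $803.92
Net pay = $2,730.23 − $803.92 = $1,926.31

$1,926.31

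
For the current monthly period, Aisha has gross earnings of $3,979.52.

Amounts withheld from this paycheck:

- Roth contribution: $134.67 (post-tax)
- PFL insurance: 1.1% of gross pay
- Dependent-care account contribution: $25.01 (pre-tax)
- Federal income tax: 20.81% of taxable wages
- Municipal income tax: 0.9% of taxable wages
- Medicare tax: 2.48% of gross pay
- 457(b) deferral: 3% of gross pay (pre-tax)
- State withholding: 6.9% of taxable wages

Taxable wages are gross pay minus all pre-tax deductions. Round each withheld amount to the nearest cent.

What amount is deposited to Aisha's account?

$2,460.76

Dependent-care account contribution: $25.01
457(b) deferral: $3,979.52 × 0.03 = $119.39
Pre-tax total = $25.01 + $119.39 = $144.40
Taxable wages = $3,979.52 − $144.40 = $3,835.12
Municipal income tax: $3,835.12 × 0.009 = $34.52
Federal income tax: $3,835.12 × 0.2081 = $798.09
State withholding: $3,835.12 × 0.069 = $264.62
Medicare tax: $3,979.52 × 0.0248 = $98.69
PFL insurance: $3,979.52 × 0.011 = $43.77
Roth contribution: $134.67
Total deductions = $25.01 + $119.39 + $34.52 + $798.09 + $264.62 + $98.69 + $43.77 + $134.67 = $1,518.76
Net pay = $3,979.52 − $1,518.76 = $2,460.76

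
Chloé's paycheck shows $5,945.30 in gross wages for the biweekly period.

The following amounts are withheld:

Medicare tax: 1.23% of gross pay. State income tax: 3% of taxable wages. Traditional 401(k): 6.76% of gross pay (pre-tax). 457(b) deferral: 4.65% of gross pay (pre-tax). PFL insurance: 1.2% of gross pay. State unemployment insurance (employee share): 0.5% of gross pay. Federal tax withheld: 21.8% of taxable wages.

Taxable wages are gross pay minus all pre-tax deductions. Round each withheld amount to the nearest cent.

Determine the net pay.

457(b) deferral: $5,945.30 × 0.0465 = $276.46
Traditional 401(k): $5,945.30 × 0.0676 = $401.90
Pre-tax total = $276.46 + $401.90 = $678.36
Taxable wages = $5,945.30 − $678.36 = $5,266.94
State income tax: $5,266.94 × 0.03 = $158.01
Federal tax withheld: $5,266.94 × 0.218 = $1,148.19
Medicare tax: $5,945.30 × 0.0123 = $73.13
PFL insurance: $5,945.30 × 0.012 = $71.34
State unemployment insurance (employee share): $5,945.30 × 0.005 = $29.73
Total deductions = $276.46 + $401.90 + $158.01 + $1,148.19 + $73.13 + $71.34 + $29.73 = $2,158.76
Net pay = $5,945.30 − $2,158.76 = $3,786.54

$3,786.54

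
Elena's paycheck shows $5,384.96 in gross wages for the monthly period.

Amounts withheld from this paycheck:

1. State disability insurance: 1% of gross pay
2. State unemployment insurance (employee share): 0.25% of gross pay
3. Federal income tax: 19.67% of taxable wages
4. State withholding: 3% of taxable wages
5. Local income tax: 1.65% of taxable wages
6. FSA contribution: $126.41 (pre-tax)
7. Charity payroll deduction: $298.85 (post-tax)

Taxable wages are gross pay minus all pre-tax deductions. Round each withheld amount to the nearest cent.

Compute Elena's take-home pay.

FSA contribution: $126.41
Taxable wages = $5,384.96 − $126.41 = $5,258.55
Local income tax: $5,258.55 × 0.0165 = $86.77
Federal income tax: $5,258.55 × 0.1967 = $1,034.36
State withholding: $5,258.55 × 0.03 = $157.76
State disability insurance: $5,384.96 × 0.01 = $53.85
State unemployment insurance (employee share): $5,384.96 × 0.0025 = $13.46
Charity payroll deduction: $298.85
Total deductions = $126.41 + $86.77 + $1,034.36 + $157.76 + $53.85 + $13.46 + $298.85 = $1,771.46
Net pay = $5,384.96 − $1,771.46 = $3,613.50

$3,613.50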